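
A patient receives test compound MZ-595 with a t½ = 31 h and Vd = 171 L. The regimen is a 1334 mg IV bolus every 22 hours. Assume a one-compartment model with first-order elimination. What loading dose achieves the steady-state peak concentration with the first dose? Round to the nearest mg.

3433 mg

f = (1/2)^(22/31) ≈ 0.611457; accumulation ratio R = 1/(1−f) ≈ 2.57372.
Loading dose to hit Cmax,ss on first dose: D_load = D_maint·R ≈ 1334 × 2.57372 ≈ 3433.34 mg.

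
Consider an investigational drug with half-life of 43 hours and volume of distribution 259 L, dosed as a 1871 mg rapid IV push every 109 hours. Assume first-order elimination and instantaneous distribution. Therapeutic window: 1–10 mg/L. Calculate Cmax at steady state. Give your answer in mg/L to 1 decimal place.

Over one 109-h interval, 109/43 ≈ 2.5349 half-lives elapse, leaving f ≈ 0.1726 of each dose.
At steady state, accumulation factor R = 1/(1 − e^(−kτ)) ≈ 1.2086.
Single-dose peak C₀ = D/Vd = 1871/259 ≈ 7.224 mg/L.
Steady-state peak Cmax,ss = C₀·R ≈ 7.224 × 1.2086 ≈ 8.731 mg/L.
Peak 8.7 mg/L vs MTC 10 mg/L: below toxic threshold.

8.7 mg/L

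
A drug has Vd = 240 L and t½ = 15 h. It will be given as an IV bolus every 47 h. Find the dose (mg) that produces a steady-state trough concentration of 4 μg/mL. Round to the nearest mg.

τ/t½ = 47/15 ≈ 3.1333, so f = (1/2)^(47/15) ≈ 0.113965.
Cmin,ss = (D/Vd)·f/(1−f), so D = Cmin,ss·Vd·(1−f)/f.
D = 4 × 240 × (1−f)/f ≈ 4 × 240 × 7.77462 ≈ 7463.64 mg.

7464 mg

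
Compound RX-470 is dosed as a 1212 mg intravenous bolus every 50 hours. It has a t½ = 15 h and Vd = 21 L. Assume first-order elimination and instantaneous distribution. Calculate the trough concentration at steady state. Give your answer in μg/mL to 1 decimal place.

6.4 μg/mL

Over one 50-h interval, 50/15 ≈ 3.3333 half-lives elapse, leaving f ≈ 0.0992 of each dose.
At steady state, accumulation factor R = 1/(1 − e^(−kτ)) ≈ 1.1101.
Single-dose peak C₀ = D/Vd = 1212/21 ≈ 57.714 μg/mL.
Steady-state peak Cmax,ss = C₀·R ≈ 57.714 × 1.1101 ≈ 64.068 μg/mL.
One interval later, Cmin,ss = Cmax,ss·e^(−kτ) ≈ 64.068 × 0.0992 ≈ 6.356 μg/mL.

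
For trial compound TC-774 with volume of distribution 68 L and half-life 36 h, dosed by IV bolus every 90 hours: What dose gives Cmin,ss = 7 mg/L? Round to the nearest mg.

2217 mg

τ/t½ = 90/36 ≈ 2.5, so f = (1/2)^(90/36) ≈ 0.176777.
Cmin,ss = (D/Vd)·f/(1−f), so D = Cmin,ss·Vd·(1−f)/f.
D = 7 × 68 × (1−f)/f ≈ 7 × 68 × 4.65684 ≈ 2216.66 mg.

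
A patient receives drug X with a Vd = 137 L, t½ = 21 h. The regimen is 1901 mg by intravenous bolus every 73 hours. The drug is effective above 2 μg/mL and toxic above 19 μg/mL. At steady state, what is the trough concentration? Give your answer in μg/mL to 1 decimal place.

Over one 73-h interval, 73/21 ≈ 3.4762 half-lives elapse, leaving f ≈ 0.0899 of each dose.
Accumulation ratio R = 1/(1 − f) ≈ 1/0.9101 ≈ 1.0988.
Each bolus raises the concentration by D/Vd = 1901/137 ≈ 13.876 μg/mL.
Steady-state peak Cmax,ss = C₀·R ≈ 13.876 × 1.0988 ≈ 15.247 μg/mL.
Steady-state trough Cmin,ss = Cmax,ss·f ≈ 15.247 × 0.0899 ≈ 1.371 μg/mL.
Trough 1.4 μg/mL vs MEC 2 μg/mL: subtherapeutic.

1.4 μg/mL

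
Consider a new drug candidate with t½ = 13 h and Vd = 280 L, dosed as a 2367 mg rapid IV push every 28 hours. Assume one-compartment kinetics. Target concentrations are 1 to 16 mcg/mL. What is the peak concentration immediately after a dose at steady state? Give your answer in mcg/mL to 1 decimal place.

k = ln2/t½ = ln2/13 ≈ 0.053319 h⁻¹; fraction remaining f = e^(−kτ) = e^(−0.053319×28) ≈ 0.2247.
Accumulation ratio R = 1/(1 − f) ≈ 1/0.7753 ≈ 1.2898.
Each bolus raises the concentration by D/Vd = 2367/280 ≈ 8.454 mcg/mL.
Steady-state peak Cmax,ss = C₀·R ≈ 8.454 × 1.2898 ≈ 10.904 mcg/mL.
Peak 10.9 mcg/mL vs MTC 16 mcg/mL: below toxic threshold.

10.9 mcg/mL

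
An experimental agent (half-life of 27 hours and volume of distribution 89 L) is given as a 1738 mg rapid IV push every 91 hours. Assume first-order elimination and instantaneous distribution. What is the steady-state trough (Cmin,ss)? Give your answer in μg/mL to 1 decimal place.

Over one 91-h interval, 91/27 ≈ 3.3704 half-lives elapse, leaving f ≈ 0.0967 of each dose.
Each bolus raises the concentration by D/Vd = 1738/89 ≈ 19.528 μg/mL.
Steady-state trough Cmin,ss = C₀·f/(1−f) ≈ 19.528 × 0.0967/0.9033 ≈ 2.091 μg/mL.

2.1 μg/mL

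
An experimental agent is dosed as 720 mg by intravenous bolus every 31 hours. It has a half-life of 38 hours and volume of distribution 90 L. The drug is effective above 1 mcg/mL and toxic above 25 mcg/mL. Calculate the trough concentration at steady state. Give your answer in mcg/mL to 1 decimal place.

Over one 31-h interval, 31/38 ≈ 0.81579 half-lives elapse, leaving f ≈ 0.5681 of each dose.
Accumulation ratio R = 1/(1 − f) ≈ 1/0.4319 ≈ 2.3154.
Each bolus raises the concentration by D/Vd = 720/90 ≈ 8.000 mcg/mL.
Cmax,ss = C₀/(1 − f) ≈ 8.000/0.4319 ≈ 18.523 mcg/mL.
One interval later, Cmin,ss = Cmax,ss·e^(−kτ) ≈ 18.523 × 0.5681 ≈ 10.523 mcg/mL.
Trough 10.5 mcg/mL vs MEC 1 mcg/mL: adequate.

10.5 mcg/mL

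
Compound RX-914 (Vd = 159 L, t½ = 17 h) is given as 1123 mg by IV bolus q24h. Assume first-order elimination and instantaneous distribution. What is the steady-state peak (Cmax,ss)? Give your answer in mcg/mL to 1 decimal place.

k = ln2/t½ = ln2/17 ≈ 0.040773 h⁻¹; fraction remaining f = e^(−kτ) = e^(−0.040773×24) ≈ 0.3759.
Accumulation ratio R = 1/(1 − f) ≈ 1/0.6241 ≈ 1.6023.
Each bolus raises the concentration by D/Vd = 1123/159 ≈ 7.063 mcg/mL.
Steady-state peak Cmax,ss = C₀·R ≈ 7.063 × 1.6023 ≈ 11.317 mcg/mL.

11.3 mcg/mL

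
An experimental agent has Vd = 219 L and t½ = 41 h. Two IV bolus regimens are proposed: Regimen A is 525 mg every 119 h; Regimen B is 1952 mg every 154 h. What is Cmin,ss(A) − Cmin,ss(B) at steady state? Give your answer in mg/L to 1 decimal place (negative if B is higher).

-0.3 mg/L

Regimen A: f = (1/2)^(119/41) ≈ 0.1337; Cmin,ss = (525/219)·f/(1−f) ≈ 0.370 mg/L.
Regimen B: f = (1/2)^(154/41) ≈ 0.0740; Cmin,ss = (1952/219)·f/(1−f) ≈ 0.712 mg/L.
Difference ≈ 0.370 − 0.712 ≈ -0.342 mg/L.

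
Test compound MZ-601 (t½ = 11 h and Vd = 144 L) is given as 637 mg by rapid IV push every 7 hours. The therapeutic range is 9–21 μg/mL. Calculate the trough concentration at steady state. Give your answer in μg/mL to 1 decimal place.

Over one 7-h interval, 7/11 ≈ 0.63636 half-lives elapse, leaving f ≈ 0.6433 of each dose.
Accumulation ratio R = 1/(1 − f) ≈ 1/0.3567 ≈ 2.8035.
Single-dose peak C₀ = D/Vd = 637/144 ≈ 4.424 μg/mL.
Steady-state peak Cmax,ss = C₀·R ≈ 4.424 × 2.8035 ≈ 12.403 μg/mL.
One interval later, Cmin,ss = Cmax,ss·e^(−kτ) ≈ 12.403 × 0.6433 ≈ 7.979 μg/mL.
Trough 8.0 μg/mL vs MEC 9 μg/mL: subtherapeutic.

8.0 μg/mL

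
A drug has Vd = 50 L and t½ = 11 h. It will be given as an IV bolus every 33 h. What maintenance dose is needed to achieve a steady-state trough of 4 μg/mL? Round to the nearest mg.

τ/t½ = 33/11 ≈ 3, so f = (1/2)^(33/11) ≈ 0.125000.
Cmin,ss = (D/Vd)·f/(1−f), so D = Cmin,ss·Vd·(1−f)/f.
D = 4 × 50 × (1−f)/f ≈ 4 × 50 × 7.00000 ≈ 1400.00 mg.

1400 mg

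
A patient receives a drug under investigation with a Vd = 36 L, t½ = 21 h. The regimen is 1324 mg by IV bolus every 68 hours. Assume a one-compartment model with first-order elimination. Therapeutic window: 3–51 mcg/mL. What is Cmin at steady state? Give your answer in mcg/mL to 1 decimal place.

4.4 mcg/mL

τ/t½ = 68/21 ≈ 3.2381, so fraction remaining f = (1/2)^(68/21) ≈ 0.1060.
At steady state, accumulation factor R = 1/(1 − e^(−kτ)) ≈ 1.1186.
Each bolus raises the concentration by D/Vd = 1324/36 ≈ 36.778 mcg/mL.
Cmax,ss = C₀/(1 − f) ≈ 36.778/0.8940 ≈ 41.139 mcg/mL.
Steady-state trough Cmin,ss = Cmax,ss·f ≈ 41.139 × 0.1060 ≈ 4.361 mcg/mL.
Trough 4.4 mcg/mL vs MEC 3 mcg/mL: adequate.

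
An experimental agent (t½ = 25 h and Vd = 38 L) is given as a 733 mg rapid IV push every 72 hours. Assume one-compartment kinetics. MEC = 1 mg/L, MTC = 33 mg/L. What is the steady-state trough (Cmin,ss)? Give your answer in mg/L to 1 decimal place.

3.0 mg/L

Over one 72-h interval, 72/25 ≈ 2.88 half-lives elapse, leaving f ≈ 0.1358 of each dose.
At steady state, accumulation factor R = 1/(1 − e^(−kτ)) ≈ 1.1571.
Each bolus raises the concentration by D/Vd = 733/38 ≈ 19.289 mg/L.
Steady-state peak Cmax,ss = C₀·R ≈ 19.289 × 1.1571 ≈ 22.319 mg/L.
One interval later, Cmin,ss = Cmax,ss·e^(−kτ) ≈ 22.319 × 0.1358 ≈ 3.031 mg/L.
Trough 3.0 mg/L vs MEC 1 mg/L: adequate.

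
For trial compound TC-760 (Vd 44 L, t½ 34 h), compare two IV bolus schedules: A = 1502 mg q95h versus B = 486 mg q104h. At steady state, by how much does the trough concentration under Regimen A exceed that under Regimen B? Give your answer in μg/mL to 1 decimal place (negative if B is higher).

Regimen A: f = (1/2)^(95/34) ≈ 0.1442; Cmin,ss = (1502/44)·f/(1−f) ≈ 5.752 μg/mL.
Regimen B: f = (1/2)^(104/34) ≈ 0.1200; Cmin,ss = (486/44)·f/(1−f) ≈ 1.506 μg/mL.
Difference ≈ 5.752 − 1.506 ≈ 4.246 μg/mL.

4.2 μg/mL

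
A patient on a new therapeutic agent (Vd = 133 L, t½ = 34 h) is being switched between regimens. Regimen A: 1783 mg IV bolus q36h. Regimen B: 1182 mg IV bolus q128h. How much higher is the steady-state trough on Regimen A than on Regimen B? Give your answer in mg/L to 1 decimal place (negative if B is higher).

11.7 mg/L

Regimen A: f = (1/2)^(36/34) ≈ 0.4800; Cmin,ss = (1783/133)·f/(1−f) ≈ 12.375 mg/L.
Regimen B: f = (1/2)^(128/34) ≈ 0.0736; Cmin,ss = (1182/133)·f/(1−f) ≈ 0.706 mg/L.
Difference ≈ 12.375 − 0.706 ≈ 11.669 mg/L.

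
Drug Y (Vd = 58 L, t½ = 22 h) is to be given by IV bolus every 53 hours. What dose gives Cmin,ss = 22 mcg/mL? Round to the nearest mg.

5501 mg

τ/t½ = 53/22 ≈ 2.4091, so f = (1/2)^(53/22) ≈ 0.188274.
Cmin,ss = (D/Vd)·f/(1−f), so D = Cmin,ss·Vd·(1−f)/f.
D = 22 × 58 × (1−f)/f ≈ 22 × 58 × 4.31141 ≈ 5501.36 mg.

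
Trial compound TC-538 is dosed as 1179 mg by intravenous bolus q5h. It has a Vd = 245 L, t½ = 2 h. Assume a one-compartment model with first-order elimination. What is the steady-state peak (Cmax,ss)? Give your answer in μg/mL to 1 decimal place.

k = ln2/t½ = ln2/2 ≈ 0.346574 h⁻¹; fraction remaining f = e^(−kτ) = e^(−0.346574×5) ≈ 0.1768.
At steady state, accumulation factor R = 1/(1 − e^(−kτ)) ≈ 1.2148.
Each bolus raises the concentration by D/Vd = 1179/245 ≈ 4.812 μg/mL.
Steady-state peak Cmax,ss = C₀·R ≈ 4.812 × 1.2148 ≈ 5.846 μg/mL.

5.8 μg/mL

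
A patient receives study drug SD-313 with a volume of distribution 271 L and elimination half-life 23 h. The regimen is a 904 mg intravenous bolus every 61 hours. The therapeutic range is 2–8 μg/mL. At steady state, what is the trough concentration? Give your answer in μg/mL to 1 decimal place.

k = ln2/t½ = ln2/23 ≈ 0.030137 h⁻¹; fraction remaining f = e^(−kτ) = e^(−0.030137×61) ≈ 0.1591.
At steady state, accumulation factor R = 1/(1 − e^(−kτ)) ≈ 1.1892.
Each bolus raises the concentration by D/Vd = 904/271 ≈ 3.336 μg/mL.
Steady-state peak Cmax,ss = C₀·R ≈ 3.336 × 1.1892 ≈ 3.967 μg/mL.
One interval later, Cmin,ss = Cmax,ss·e^(−kτ) ≈ 3.967 × 0.1591 ≈ 0.631 μg/mL.
Trough 0.6 μg/mL vs MEC 2 μg/mL: subtherapeutic.

0.6 μg/mL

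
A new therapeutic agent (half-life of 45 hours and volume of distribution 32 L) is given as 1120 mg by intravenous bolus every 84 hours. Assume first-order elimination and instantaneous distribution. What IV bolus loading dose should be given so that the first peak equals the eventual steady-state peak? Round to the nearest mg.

1543 mg

f = (1/2)^(84/45) ≈ 0.274206; accumulation ratio R = 1/(1−f) ≈ 1.37780.
Loading dose to hit Cmax,ss on first dose: D_load = D_maint·R ≈ 1120 × 1.37780 ≈ 1543.14 mg.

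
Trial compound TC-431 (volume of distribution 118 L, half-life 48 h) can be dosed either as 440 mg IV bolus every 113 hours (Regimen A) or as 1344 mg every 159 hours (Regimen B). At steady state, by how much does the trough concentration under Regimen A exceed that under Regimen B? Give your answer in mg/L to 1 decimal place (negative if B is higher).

Regimen A: f = (1/2)^(113/48) ≈ 0.1956; Cmin,ss = (440/118)·f/(1−f) ≈ 0.907 mg/L.
Regimen B: f = (1/2)^(159/48) ≈ 0.1007; Cmin,ss = (1344/118)·f/(1−f) ≈ 1.275 mg/L.
Difference ≈ 0.907 − 1.275 ≈ -0.368 mg/L.

-0.4 mg/L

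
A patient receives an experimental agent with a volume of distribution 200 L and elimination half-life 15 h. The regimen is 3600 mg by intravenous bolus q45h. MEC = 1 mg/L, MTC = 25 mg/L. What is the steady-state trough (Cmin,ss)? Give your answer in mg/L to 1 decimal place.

2.6 mg/L

The dosing interval is 3 half-lives, so f = 2^(−3) = 0.125.
Accumulation ratio R = 1/(1 − f) = 1/0.875 = 8/7.
Single-dose peak C₀ = D/Vd = 3600/200 = 18 mg/L.
Steady-state peak Cmax,ss = C₀·R = 18 × 8/7 ≈ 20.571 mg/L.
Steady-state trough Cmin,ss = Cmax,ss·f ≈ 20.571 × 0.125 ≈ 2.571 mg/L.
Trough 2.6 mg/L vs MEC 1 mg/L: adequate.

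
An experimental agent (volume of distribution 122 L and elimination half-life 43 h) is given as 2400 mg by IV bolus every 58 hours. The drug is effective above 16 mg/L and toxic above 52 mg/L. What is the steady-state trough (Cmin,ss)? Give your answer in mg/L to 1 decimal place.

τ/t½ = 58/43 ≈ 1.3488, so fraction remaining f = (1/2)^(58/43) ≈ 0.3926.
Each bolus raises the concentration by D/Vd = 2400/122 ≈ 19.672 mg/L.
Steady-state trough Cmin,ss = C₀·f/(1−f) ≈ 19.672 × 0.3926/0.6074 ≈ 12.715 mg/L.
Trough 12.7 mg/L vs MEC 16 mg/L: subtherapeutic.

12.7 mg/L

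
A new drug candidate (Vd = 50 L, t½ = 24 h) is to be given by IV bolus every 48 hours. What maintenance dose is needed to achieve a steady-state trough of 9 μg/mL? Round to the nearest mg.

1350 mg

τ/t½ = 48/24 ≈ 2, so f = (1/2)^(48/24) ≈ 0.250000.
Cmin,ss = (D/Vd)·f/(1−f), so D = Cmin,ss·Vd·(1−f)/f.
D = 9 × 50 × (1−f)/f ≈ 9 × 50 × 3.00000 ≈ 1350.00 mg.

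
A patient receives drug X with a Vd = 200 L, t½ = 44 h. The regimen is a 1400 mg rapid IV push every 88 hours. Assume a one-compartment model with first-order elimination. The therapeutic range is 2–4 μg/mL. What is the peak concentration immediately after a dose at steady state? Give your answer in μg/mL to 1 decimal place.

τ = 88 h = 2 half-lives, so f = (1/2)^2 = 0.25.
Accumulation ratio R = 1/(1 − f) = 1/0.75 = 4/3.
Single-dose peak C₀ = D/Vd = 1400/200 = 7 μg/mL.
Steady-state peak Cmax,ss = C₀·R = 7 × 4/3 ≈ 9.333 μg/mL.
Peak 9.3 μg/mL vs MTC 4 μg/mL: exceeds toxic threshold.

9.3 μg/mL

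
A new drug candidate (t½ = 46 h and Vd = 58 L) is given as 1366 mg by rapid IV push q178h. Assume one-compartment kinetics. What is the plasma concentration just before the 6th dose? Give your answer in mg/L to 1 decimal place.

f = (1/2)^(τ/t½) = (1/2)^(178/46) ≈ 0.0684.
C₀ = D/Vd = 1366/58 ≈ 23.552 mg/L.
Before the 6th dose, 5 doses have been given. Superposition: Cmin = C₀·(f + f² + … + f^5).
≈ 23.552 × (0.0684 + 0.0047 + 0.0003 + 0.0000 + 0.0000) ≈ 23.552 × 0.0734 ≈ 1.729 mg/L.

1.7 mg/L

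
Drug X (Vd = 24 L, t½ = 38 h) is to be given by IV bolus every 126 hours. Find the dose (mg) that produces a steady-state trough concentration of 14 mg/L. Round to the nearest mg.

τ/t½ = 126/38 ≈ 3.3158, so f = (1/2)^(126/38) ≈ 0.100426.
Cmin,ss = (D/Vd)·f/(1−f), so D = Cmin,ss·Vd·(1−f)/f.
D = 14 × 24 × (1−f)/f ≈ 14 × 24 × 8.95758 ≈ 3009.75 mg.

3010 mg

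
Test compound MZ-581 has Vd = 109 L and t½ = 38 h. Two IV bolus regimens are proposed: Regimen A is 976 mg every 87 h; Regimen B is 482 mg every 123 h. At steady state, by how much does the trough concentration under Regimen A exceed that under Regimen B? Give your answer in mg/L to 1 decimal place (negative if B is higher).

1.8 mg/L

Regimen A: f = (1/2)^(87/38) ≈ 0.2046; Cmin,ss = (976/109)·f/(1−f) ≈ 2.303 mg/L.
Regimen B: f = (1/2)^(123/38) ≈ 0.1061; Cmin,ss = (482/109)·f/(1−f) ≈ 0.525 mg/L.
Difference ≈ 2.303 − 0.525 ≈ 1.778 mg/L.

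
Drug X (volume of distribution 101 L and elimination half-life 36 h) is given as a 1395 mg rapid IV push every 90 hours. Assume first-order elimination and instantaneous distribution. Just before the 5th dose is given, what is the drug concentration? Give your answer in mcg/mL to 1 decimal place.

f = (1/2)^(τ/t½) = (1/2)^(90/36) ≈ 0.1768.
C₀ = D/Vd = 1395/101 ≈ 13.812 mcg/mL.
Before the 5th dose, 4 doses have been given. Superposition: Cmin = C₀·(f + f² + … + f^4).
≈ 13.812 × (0.1768 + 0.0313 + 0.0055 + 0.0010) ≈ 13.812 × 0.2146 ≈ 2.964 mcg/mL.

3.0 mcg/mL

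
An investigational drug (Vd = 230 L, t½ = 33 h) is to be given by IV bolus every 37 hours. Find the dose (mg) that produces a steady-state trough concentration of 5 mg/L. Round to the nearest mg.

1352 mg

τ/t½ = 37/33 ≈ 1.1212, so f = (1/2)^(37/33) ≈ 0.459707.
Cmin,ss = (D/Vd)·f/(1−f), so D = Cmin,ss·Vd·(1−f)/f.
D = 5 × 230 × (1−f)/f ≈ 5 × 230 × 1.17530 ≈ 1351.60 mg.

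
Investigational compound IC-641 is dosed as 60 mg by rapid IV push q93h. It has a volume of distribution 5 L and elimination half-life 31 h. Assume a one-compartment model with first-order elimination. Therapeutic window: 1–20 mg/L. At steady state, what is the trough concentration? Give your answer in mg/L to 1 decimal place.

τ = 93 h = 3 half-lives, so f = (1/2)^3 = 0.125.
At steady state, R = 1/(1 − 0.125) = 8/7.
Single-dose peak C₀ = D/Vd = 60/5 = 12 mg/L.
Steady-state peak Cmax,ss = C₀·R = 12 × 8/7 ≈ 13.714 mg/L.
Steady-state trough Cmin,ss = Cmax,ss·f ≈ 13.714 × 0.125 ≈ 1.714 mg/L.
Trough 1.7 mg/L vs MEC 1 mg/L: adequate.

1.7 mg/L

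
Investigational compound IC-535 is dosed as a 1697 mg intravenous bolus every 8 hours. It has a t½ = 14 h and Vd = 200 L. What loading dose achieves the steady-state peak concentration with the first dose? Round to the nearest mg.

5189 mg

f = (1/2)^(8/14) ≈ 0.672950; accumulation ratio R = 1/(1−f) ≈ 3.05764.
Loading dose to hit Cmax,ss on first dose: D_load = D_maint·R ≈ 1697 × 3.05764 ≈ 5188.82 mg.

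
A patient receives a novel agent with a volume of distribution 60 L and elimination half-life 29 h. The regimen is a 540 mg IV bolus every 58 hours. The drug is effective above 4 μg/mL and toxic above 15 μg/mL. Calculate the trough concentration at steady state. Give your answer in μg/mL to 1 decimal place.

3.0 μg/mL

τ = 58 h = 2 half-lives, so f = (1/2)^2 = 0.25.
Accumulation ratio R = 1/(1 − f) = 1/0.75 = 4/3.
Single-dose peak C₀ = D/Vd = 540/60 = 9 μg/mL.
Steady-state peak Cmax,ss = C₀·R = 9 × 4/3 ≈ 12.000 μg/mL.
Steady-state trough Cmin,ss = Cmax,ss·f ≈ 12.000 × 0.25 ≈ 3.000 μg/mL.
Trough 3.0 μg/mL vs MEC 4 μg/mL: subtherapeutic.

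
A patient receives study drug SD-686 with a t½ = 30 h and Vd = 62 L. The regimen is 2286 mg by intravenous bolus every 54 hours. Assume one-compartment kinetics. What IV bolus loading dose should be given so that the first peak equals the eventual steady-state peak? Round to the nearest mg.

3207 mg

f = (1/2)^(54/30) ≈ 0.287175; accumulation ratio R = 1/(1−f) ≈ 1.40287.
Loading dose to hit Cmax,ss on first dose: D_load = D_maint·R ≈ 2286 × 1.40287 ≈ 3206.96 mg.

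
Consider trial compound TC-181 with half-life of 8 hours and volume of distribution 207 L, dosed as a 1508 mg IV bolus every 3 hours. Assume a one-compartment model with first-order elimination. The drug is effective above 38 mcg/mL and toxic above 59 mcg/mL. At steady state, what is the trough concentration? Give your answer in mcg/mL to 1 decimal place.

τ/t½ = 3/8 ≈ 0.375, so fraction remaining f = (1/2)^(3/8) ≈ 0.7711.
Each bolus raises the concentration by D/Vd = 1508/207 ≈ 7.285 mcg/mL.
Steady-state trough Cmin,ss = C₀·f/(1−f) ≈ 7.285 × 0.7711/0.2289 ≈ 24.541 mcg/mL.
Trough 24.5 mcg/mL vs MEC 38 mcg/mL: subtherapeutic.

24.5 mcg/mL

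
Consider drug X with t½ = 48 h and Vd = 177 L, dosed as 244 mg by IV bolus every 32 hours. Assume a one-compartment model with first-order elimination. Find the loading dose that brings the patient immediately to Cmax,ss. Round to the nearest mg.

659 mg

f = (1/2)^(32/48) ≈ 0.629961; accumulation ratio R = 1/(1−f) ≈ 2.70242.
Loading dose to hit Cmax,ss on first dose: D_load = D_maint·R ≈ 244 × 2.70242 ≈ 659.39 mg.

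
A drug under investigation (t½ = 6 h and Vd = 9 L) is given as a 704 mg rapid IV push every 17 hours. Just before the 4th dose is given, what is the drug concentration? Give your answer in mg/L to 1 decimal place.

f = (1/2)^(τ/t½) = (1/2)^(17/6) ≈ 0.1403.
C₀ = D/Vd = 704/9 ≈ 78.222 mg/L.
Before the 4th dose, 3 doses have been given. Superposition: Cmin = C₀·(f + f² + … + f^3).
≈ 78.222 × (0.1403 + 0.0197 + 0.0028) ≈ 78.222 × 0.1628 ≈ 12.735 mg/L.

12.7 mg/L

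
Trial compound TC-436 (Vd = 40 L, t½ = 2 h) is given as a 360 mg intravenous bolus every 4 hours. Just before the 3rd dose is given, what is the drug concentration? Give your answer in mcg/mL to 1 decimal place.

2.8 mcg/mL

f = (1/2)^(τ/t½) = (1/2)^(4/2) ≈ 0.2500.
C₀ = D/Vd = 360/40 ≈ 9.000 mcg/mL.
Before the 3rd dose, 2 doses have been given. Superposition: Cmin = C₀·(f + f²).
≈ 9.000 × (0.2500 + 0.0625) ≈ 9.000 × 0.3125 ≈ 2.812 mcg/mL.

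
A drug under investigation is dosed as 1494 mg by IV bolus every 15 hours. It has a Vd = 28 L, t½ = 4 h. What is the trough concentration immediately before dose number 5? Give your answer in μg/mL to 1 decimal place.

4.3 μg/mL

f = (1/2)^(τ/t½) = (1/2)^(15/4) ≈ 0.0743.
C₀ = D/Vd = 1494/28 ≈ 53.357 μg/mL.
Before the 5th dose, 4 doses have been given. Superposition: Cmin = C₀·(f + f² + … + f^4).
≈ 53.357 × (0.0743 + 0.0055 + 0.0004 + 0.0000) ≈ 53.357 × 0.0802 ≈ 4.279 μg/mL.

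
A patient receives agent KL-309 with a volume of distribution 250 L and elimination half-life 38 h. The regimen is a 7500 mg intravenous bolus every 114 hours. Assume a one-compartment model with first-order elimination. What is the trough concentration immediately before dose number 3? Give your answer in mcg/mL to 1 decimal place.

4.2 mcg/mL

f = (1/2)^(τ/t½) = (1/2)^(114/38) ≈ 0.1250.
C₀ = D/Vd = 7500/250 ≈ 30.000 mcg/mL.
Before the 3rd dose, 2 doses have been given. Superposition: Cmin = C₀·(f + f²).
≈ 30.000 × (0.1250 + 0.0156) ≈ 30.000 × 0.1406 ≈ 4.218 mcg/mL.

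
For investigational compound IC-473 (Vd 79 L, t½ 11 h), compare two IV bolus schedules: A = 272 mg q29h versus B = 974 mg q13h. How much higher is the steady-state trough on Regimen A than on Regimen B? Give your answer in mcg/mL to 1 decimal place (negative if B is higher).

-9.1 mcg/mL

Regimen A: f = (1/2)^(29/11) ≈ 0.1608; Cmin,ss = (272/79)·f/(1−f) ≈ 0.660 mcg/mL.
Regimen B: f = (1/2)^(13/11) ≈ 0.4408; Cmin,ss = (974/79)·f/(1−f) ≈ 9.719 mcg/mL.
Difference ≈ 0.660 − 9.719 ≈ -9.059 mcg/mL.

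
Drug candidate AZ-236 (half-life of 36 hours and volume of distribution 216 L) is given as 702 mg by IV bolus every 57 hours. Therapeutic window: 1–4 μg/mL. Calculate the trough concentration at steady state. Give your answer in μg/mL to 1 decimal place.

Over one 57-h interval, 57/36 ≈ 1.5833 half-lives elapse, leaving f ≈ 0.3337 of each dose.
At steady state, accumulation factor R = 1/(1 − e^(−kτ)) ≈ 1.5008.
Each bolus raises the concentration by D/Vd = 702/216 ≈ 3.250 μg/mL.
Steady-state peak Cmax,ss = C₀·R ≈ 3.250 × 1.5008 ≈ 4.878 μg/mL.
One interval later, Cmin,ss = Cmax,ss·e^(−kτ) ≈ 4.878 × 0.3337 ≈ 1.628 μg/mL.
Trough 1.6 μg/mL vs MEC 1 μg/mL: adequate.

1.6 μg/mL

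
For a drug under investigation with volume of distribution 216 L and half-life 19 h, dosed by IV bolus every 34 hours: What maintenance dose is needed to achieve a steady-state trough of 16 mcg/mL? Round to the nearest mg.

τ/t½ = 34/19 ≈ 1.7895, so f = (1/2)^(34/19) ≈ 0.289278.
Cmin,ss = (D/Vd)·f/(1−f), so D = Cmin,ss·Vd·(1−f)/f.
D = 16 × 216 × (1−f)/f ≈ 16 × 216 × 2.45688 ≈ 8490.98 mg.

8491 mg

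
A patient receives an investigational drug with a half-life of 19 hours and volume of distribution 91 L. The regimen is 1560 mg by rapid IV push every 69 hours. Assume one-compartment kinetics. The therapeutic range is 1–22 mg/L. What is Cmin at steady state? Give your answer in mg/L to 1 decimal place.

1.5 mg/L

Over one 69-h interval, 69/19 ≈ 3.6316 half-lives elapse, leaving f ≈ 0.0807 of each dose.
Single-dose peak C₀ = D/Vd = 1560/91 ≈ 17.143 mg/L.
Steady-state trough Cmin,ss = C₀·f/(1−f) ≈ 17.143 × 0.0807/0.9193 ≈ 1.505 mg/L.
Trough 1.5 mg/L vs MEC 1 mg/L: adequate.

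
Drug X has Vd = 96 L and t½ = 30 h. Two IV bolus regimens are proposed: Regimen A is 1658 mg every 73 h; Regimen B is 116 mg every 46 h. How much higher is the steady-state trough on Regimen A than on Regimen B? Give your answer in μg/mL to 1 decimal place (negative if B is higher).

Regimen A: f = (1/2)^(73/30) ≈ 0.1851; Cmin,ss = (1658/96)·f/(1−f) ≈ 3.923 μg/mL.
Regimen B: f = (1/2)^(46/30) ≈ 0.3455; Cmin,ss = (116/96)·f/(1−f) ≈ 0.638 μg/mL.
Difference ≈ 3.923 − 0.638 ≈ 3.285 μg/mL.

3.3 μg/mL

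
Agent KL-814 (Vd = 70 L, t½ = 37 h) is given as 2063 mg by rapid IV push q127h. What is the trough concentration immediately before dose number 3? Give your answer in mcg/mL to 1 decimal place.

f = (1/2)^(τ/t½) = (1/2)^(127/37) ≈ 0.0926.
C₀ = D/Vd = 2063/70 ≈ 29.471 mcg/mL.
Before the 3rd dose, 2 doses have been given. Superposition: Cmin = C₀·(f + f²).
≈ 29.471 × (0.0926 + 0.0086) ≈ 29.471 × 0.1012 ≈ 2.982 mcg/mL.

3.0 mcg/mL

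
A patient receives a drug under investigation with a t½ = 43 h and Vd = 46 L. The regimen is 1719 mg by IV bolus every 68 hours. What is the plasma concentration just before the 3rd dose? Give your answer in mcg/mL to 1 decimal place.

f = (1/2)^(τ/t½) = (1/2)^(68/43) ≈ 0.3342.
C₀ = D/Vd = 1719/46 ≈ 37.370 mcg/mL.
Before the 3rd dose, 2 doses have been given. Superposition: Cmin = C₀·(f + f²).
≈ 37.370 × (0.3342 + 0.1117) ≈ 37.370 × 0.4459 ≈ 16.663 mcg/mL.

16.7 mcg/mL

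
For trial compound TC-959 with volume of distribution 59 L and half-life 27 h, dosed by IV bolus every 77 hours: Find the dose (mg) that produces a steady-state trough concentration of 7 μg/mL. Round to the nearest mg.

2569 mg

τ/t½ = 77/27 ≈ 2.8519, so f = (1/2)^(77/27) ≈ 0.138518.
Cmin,ss = (D/Vd)·f/(1−f), so D = Cmin,ss·Vd·(1−f)/f.
D = 7 × 59 × (1−f)/f ≈ 7 × 59 × 6.21928 ≈ 2568.56 mg.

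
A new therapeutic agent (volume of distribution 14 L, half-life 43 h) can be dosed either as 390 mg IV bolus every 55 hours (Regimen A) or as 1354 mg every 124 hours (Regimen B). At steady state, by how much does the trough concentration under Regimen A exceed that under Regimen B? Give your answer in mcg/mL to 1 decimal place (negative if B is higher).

Regimen A: f = (1/2)^(55/43) ≈ 0.4121; Cmin,ss = (390/14)·f/(1−f) ≈ 19.527 mcg/mL.
Regimen B: f = (1/2)^(124/43) ≈ 0.1355; Cmin,ss = (1354/14)·f/(1−f) ≈ 15.159 mcg/mL.
Difference ≈ 19.527 − 15.159 ≈ 4.368 mcg/mL.

4.4 mcg/mL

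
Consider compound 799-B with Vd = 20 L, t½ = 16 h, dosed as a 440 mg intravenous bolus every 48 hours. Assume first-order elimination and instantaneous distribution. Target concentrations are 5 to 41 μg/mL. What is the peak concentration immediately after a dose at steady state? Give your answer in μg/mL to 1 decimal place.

25.1 μg/mL

The dosing interval is 3 half-lives, so f = 2^(−3) = 0.125.
Accumulation ratio R = 1/(1 − f) = 1/0.875 = 8/7.
Single-dose peak C₀ = D/Vd = 440/20 = 22 μg/mL.
Steady-state peak Cmax,ss = C₀·R = 22 × 8/7 ≈ 25.143 μg/mL.
Peak 25.1 μg/mL vs MTC 41 μg/mL: below toxic threshold.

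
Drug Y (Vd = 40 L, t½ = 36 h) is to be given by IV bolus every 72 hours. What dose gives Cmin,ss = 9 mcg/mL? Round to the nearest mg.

τ/t½ = 72/36 ≈ 2, so f = (1/2)^(72/36) ≈ 0.250000.
Cmin,ss = (D/Vd)·f/(1−f), so D = Cmin,ss·Vd·(1−f)/f.
D = 9 × 40 × (1−f)/f ≈ 9 × 40 × 3.00000 ≈ 1080.00 mg.

1080 mg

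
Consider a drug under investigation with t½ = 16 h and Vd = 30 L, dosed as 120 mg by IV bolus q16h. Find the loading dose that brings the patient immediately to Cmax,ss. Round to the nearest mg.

240 mg

f = (1/2)^(16/16) ≈ 0.500000; accumulation ratio R = 1/(1−f) ≈ 2.00000.
Loading dose to hit Cmax,ss on first dose: D_load = D_maint·R ≈ 120 × 2.00000 ≈ 240.00 mg.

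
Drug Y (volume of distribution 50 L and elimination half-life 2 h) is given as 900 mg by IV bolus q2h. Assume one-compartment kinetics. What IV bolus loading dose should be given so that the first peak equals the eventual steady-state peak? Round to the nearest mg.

f = (1/2)^(2/2) ≈ 0.500000; accumulation ratio R = 1/(1−f) ≈ 2.00000.
Loading dose to hit Cmax,ss on first dose: D_load = D_maint·R ≈ 900 × 2.00000 ≈ 1800.00 mg.

1800 mg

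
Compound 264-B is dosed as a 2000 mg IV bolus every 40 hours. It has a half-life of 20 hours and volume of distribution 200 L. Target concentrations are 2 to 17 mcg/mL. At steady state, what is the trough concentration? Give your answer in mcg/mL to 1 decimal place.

3.3 mcg/mL

τ = 40 h = 2 half-lives, so f = (1/2)^2 = 0.25.
At steady state, R = 1/(1 − 0.25) = 4/3.
Single-dose peak C₀ = D/Vd = 2000/200 = 10 mcg/mL.
Steady-state peak Cmax,ss = C₀·R = 10 × 4/3 ≈ 13.333 mcg/mL.
Steady-state trough Cmin,ss = Cmax,ss·f ≈ 13.333 × 0.25 ≈ 3.333 mcg/mL.
Trough 3.3 mcg/mL vs MEC 2 mcg/mL: adequate.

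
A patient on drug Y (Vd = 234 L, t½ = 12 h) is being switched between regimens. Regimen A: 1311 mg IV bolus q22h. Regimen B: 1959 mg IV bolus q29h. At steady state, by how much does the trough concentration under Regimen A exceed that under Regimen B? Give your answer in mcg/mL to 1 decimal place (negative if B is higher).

0.3 mcg/mL

Regimen A: f = (1/2)^(22/12) ≈ 0.2806; Cmin,ss = (1311/234)·f/(1−f) ≈ 2.185 mcg/mL.
Regimen B: f = (1/2)^(29/12) ≈ 0.1873; Cmin,ss = (1959/234)·f/(1−f) ≈ 1.929 mcg/mL.
Difference ≈ 2.185 − 1.929 ≈ 0.256 mcg/mL.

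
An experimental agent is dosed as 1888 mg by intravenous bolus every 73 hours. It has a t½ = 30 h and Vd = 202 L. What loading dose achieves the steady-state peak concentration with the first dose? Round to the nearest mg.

f = (1/2)^(73/30) ≈ 0.185137; accumulation ratio R = 1/(1−f) ≈ 1.22720.
Loading dose to hit Cmax,ss on first dose: D_load = D_maint·R ≈ 1888 × 1.22720 ≈ 2316.95 mg.

2317 mg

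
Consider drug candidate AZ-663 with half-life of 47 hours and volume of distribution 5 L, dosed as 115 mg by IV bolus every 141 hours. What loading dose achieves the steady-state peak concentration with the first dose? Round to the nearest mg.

f = (1/2)^(141/47) ≈ 0.125000; accumulation ratio R = 1/(1−f) ≈ 1.14286.
Loading dose to hit Cmax,ss on first dose: D_load = D_maint·R ≈ 115 × 1.14286 ≈ 131.43 mg.

131 mg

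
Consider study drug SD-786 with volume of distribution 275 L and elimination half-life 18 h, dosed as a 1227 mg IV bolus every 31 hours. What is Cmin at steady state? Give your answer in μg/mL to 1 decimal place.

1.9 μg/mL

τ/t½ = 31/18 ≈ 1.7222, so fraction remaining f = (1/2)^(31/18) ≈ 0.3031.
Single-dose peak C₀ = D/Vd = 1227/275 ≈ 4.462 μg/mL.
Steady-state trough Cmin,ss = C₀·f/(1−f) ≈ 4.462 × 0.3031/0.6969 ≈ 1.941 μg/mL.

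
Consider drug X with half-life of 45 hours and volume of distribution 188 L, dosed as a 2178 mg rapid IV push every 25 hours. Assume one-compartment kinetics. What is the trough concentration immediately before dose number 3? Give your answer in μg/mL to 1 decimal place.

13.2 μg/mL

f = (1/2)^(τ/t½) = (1/2)^(25/45) ≈ 0.6804.
C₀ = D/Vd = 2178/188 ≈ 11.585 μg/mL.
Before the 3rd dose, 2 doses have been given. Superposition: Cmin = C₀·(f + f²).
≈ 11.585 × (0.6804 + 0.4629) ≈ 11.585 × 1.1433 ≈ 13.245 μg/mL.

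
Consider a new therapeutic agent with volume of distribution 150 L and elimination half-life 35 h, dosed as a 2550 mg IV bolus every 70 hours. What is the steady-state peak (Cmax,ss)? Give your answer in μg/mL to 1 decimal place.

22.7 μg/mL

The dosing interval is 2 half-lives, so f = 2^(−2) = 0.25.
At steady state, R = 1/(1 − 0.25) = 4/3.
Single-dose peak C₀ = D/Vd = 2550/150 = 17 μg/mL.
Steady-state peak Cmax,ss = C₀·R = 17 × 4/3 ≈ 22.667 μg/mL.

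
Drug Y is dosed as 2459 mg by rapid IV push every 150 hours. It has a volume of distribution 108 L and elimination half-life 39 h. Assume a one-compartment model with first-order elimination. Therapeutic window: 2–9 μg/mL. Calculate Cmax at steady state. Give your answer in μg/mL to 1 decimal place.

24.5 μg/mL

Over one 150-h interval, 150/39 ≈ 3.8462 half-lives elapse, leaving f ≈ 0.0695 of each dose.
At steady state, accumulation factor R = 1/(1 − e^(−kτ)) ≈ 1.0747.
Each bolus raises the concentration by D/Vd = 2459/108 ≈ 22.769 μg/mL.
Steady-state peak Cmax,ss = C₀·R ≈ 22.769 × 1.0747 ≈ 24.470 μg/mL.
Peak 24.5 μg/mL vs MTC 9 μg/mL: exceeds toxic threshold.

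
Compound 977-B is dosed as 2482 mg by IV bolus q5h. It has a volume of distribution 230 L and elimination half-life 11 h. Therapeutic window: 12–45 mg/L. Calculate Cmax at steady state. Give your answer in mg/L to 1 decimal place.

39.9 mg/L

τ/t½ = 5/11 ≈ 0.45455, so fraction remaining f = (1/2)^(5/11) ≈ 0.7297.
Accumulation ratio R = 1/(1 − f) ≈ 1/0.2703 ≈ 3.6996.
Single-dose peak C₀ = D/Vd = 2482/230 ≈ 10.791 mg/L.
Steady-state peak Cmax,ss = C₀·R ≈ 10.791 × 3.6996 ≈ 39.922 mg/L.
Peak 39.9 mg/L vs MTC 45 mg/L: below toxic threshold.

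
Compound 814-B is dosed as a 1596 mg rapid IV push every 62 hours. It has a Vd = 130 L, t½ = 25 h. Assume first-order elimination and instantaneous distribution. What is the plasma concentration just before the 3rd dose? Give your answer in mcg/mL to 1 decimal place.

2.6 mcg/mL

f = (1/2)^(τ/t½) = (1/2)^(62/25) ≈ 0.1792.
C₀ = D/Vd = 1596/130 ≈ 12.277 mcg/mL.
Before the 3rd dose, 2 doses have been given. Superposition: Cmin = C₀·(f + f²).
≈ 12.277 × (0.1792 + 0.0321) ≈ 12.277 × 0.2113 ≈ 2.594 mcg/mL.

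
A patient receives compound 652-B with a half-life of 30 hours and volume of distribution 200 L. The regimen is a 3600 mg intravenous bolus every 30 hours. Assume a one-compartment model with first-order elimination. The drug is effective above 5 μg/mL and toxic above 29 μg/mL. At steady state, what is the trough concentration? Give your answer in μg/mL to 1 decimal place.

18.0 μg/mL

τ = 30 h = 1 half-life, so f = (1/2)^1 = 0.5.
At steady state, R = 1/(1 − 0.5) = 2/1.
Single-dose peak C₀ = D/Vd = 3600/200 = 18 μg/mL.
Steady-state peak Cmax,ss = C₀·R = 18 × 2/1 ≈ 36.000 μg/mL.
Steady-state trough Cmin,ss = Cmax,ss·f ≈ 36.000 × 0.5 ≈ 18.000 μg/mL.
Trough 18.0 μg/mL vs MEC 5 μg/mL: adequate.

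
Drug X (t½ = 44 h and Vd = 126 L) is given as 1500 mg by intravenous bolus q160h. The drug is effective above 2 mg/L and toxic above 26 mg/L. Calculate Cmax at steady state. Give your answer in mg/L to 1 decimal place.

12.9 mg/L

k = ln2/t½ = ln2/44 ≈ 0.015753 h⁻¹; fraction remaining f = e^(−kτ) = e^(−0.015753×160) ≈ 0.0804.
At steady state, accumulation factor R = 1/(1 − e^(−kτ)) ≈ 1.0874.
Single-dose peak C₀ = D/Vd = 1500/126 ≈ 11.905 mg/L.
Cmax,ss = C₀/(1 − f) ≈ 11.905/0.9196 ≈ 12.946 mg/L.
Peak 12.9 mg/L vs MTC 26 mg/L: below toxic threshold.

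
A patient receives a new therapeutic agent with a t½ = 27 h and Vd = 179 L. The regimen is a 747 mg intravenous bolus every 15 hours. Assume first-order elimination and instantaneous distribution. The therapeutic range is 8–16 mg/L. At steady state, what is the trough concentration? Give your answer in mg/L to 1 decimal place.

8.9 mg/L

τ/t½ = 15/27 ≈ 0.55556, so fraction remaining f = (1/2)^(15/27) ≈ 0.6804.
Single-dose peak C₀ = D/Vd = 747/179 ≈ 4.173 mg/L.
Steady-state trough Cmin,ss = C₀·f/(1−f) ≈ 4.173 × 0.6804/0.3196 ≈ 8.884 mg/L.
Trough 8.9 mg/L vs MEC 8 mg/L: adequate.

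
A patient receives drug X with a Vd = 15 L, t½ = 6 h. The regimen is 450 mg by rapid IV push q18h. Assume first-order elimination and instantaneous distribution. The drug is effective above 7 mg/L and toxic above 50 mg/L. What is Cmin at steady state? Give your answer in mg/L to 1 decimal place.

τ = 18 h = 3 half-lives, so f = (1/2)^3 = 0.125.
At steady state, R = 1/(1 − 0.125) = 8/7.
Single-dose peak C₀ = D/Vd = 450/15 = 30 mg/L.
Steady-state peak Cmax,ss = C₀·R = 30 × 8/7 ≈ 34.286 mg/L.
Steady-state trough Cmin,ss = Cmax,ss·f ≈ 34.286 × 0.125 ≈ 4.286 mg/L.
Trough 4.3 mg/L vs MEC 7 mg/L: subtherapeutic.

4.3 mg/L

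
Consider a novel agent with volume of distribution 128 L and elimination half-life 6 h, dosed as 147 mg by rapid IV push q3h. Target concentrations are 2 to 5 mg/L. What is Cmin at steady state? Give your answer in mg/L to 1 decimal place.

τ/t½ = 3/6 ≈ 0.5, so fraction remaining f = (1/2)^(3/6) ≈ 0.7071.
At steady state, accumulation factor R = 1/(1 − e^(−kτ)) ≈ 3.4141.
Each bolus raises the concentration by D/Vd = 147/128 ≈ 1.148 mg/L.
Steady-state peak Cmax,ss = C₀·R ≈ 1.148 × 3.4141 ≈ 3.919 mg/L.
One interval later, Cmin,ss = Cmax,ss·e^(−kτ) ≈ 3.919 × 0.7071 ≈ 2.771 mg/L.
Trough 2.8 mg/L vs MEC 2 mg/L: adequate.

2.8 mg/L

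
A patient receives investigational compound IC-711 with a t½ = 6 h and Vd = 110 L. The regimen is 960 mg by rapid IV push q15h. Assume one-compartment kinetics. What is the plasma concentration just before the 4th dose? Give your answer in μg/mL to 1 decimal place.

f = (1/2)^(τ/t½) = (1/2)^(15/6) ≈ 0.1768.
C₀ = D/Vd = 960/110 ≈ 8.727 μg/mL.
Before the 4th dose, 3 doses have been given. Superposition: Cmin = C₀·(f + f² + … + f^3).
≈ 8.727 × (0.1768 + 0.0313 + 0.0055) ≈ 8.727 × 0.2136 ≈ 1.864 μg/mL.

1.9 μg/mL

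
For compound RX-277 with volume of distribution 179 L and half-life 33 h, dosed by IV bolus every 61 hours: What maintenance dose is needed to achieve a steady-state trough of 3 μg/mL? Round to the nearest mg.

τ/t½ = 61/33 ≈ 1.8485, so f = (1/2)^(61/33) ≈ 0.277684.
Cmin,ss = (D/Vd)·f/(1−f), so D = Cmin,ss·Vd·(1−f)/f.
D = 3 × 179 × (1−f)/f ≈ 3 × 179 × 2.60122 ≈ 1396.86 mg.

1397 mg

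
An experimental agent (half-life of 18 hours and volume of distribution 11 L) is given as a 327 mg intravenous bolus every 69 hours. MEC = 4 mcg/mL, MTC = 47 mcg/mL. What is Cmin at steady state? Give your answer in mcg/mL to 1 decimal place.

k = ln2/t½ = ln2/18 ≈ 0.038508 h⁻¹; fraction remaining f = e^(−kτ) = e^(−0.038508×69) ≈ 0.0702.
Accumulation ratio R = 1/(1 − f) ≈ 1/0.9298 ≈ 1.0755.
Each bolus raises the concentration by D/Vd = 327/11 ≈ 29.727 mcg/mL.
Cmax,ss = C₀/(1 − f) ≈ 29.727/0.9298 ≈ 31.971 mcg/mL.
One interval later, Cmin,ss = Cmax,ss·e^(−kτ) ≈ 31.971 × 0.0702 ≈ 2.244 mcg/mL.
Trough 2.2 mcg/mL vs MEC 4 mcg/mL: subtherapeutic.

2.2 mcg/mL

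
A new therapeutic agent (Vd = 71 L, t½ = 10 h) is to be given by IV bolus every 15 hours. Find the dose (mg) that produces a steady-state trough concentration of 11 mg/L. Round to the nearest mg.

1428 mg

τ/t½ = 15/10 ≈ 1.5, so f = (1/2)^(15/10) ≈ 0.353553.
Cmin,ss = (D/Vd)·f/(1−f), so D = Cmin,ss·Vd·(1−f)/f.
D = 11 × 71 × (1−f)/f ≈ 11 × 71 × 1.82843 ≈ 1428.00 mg.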